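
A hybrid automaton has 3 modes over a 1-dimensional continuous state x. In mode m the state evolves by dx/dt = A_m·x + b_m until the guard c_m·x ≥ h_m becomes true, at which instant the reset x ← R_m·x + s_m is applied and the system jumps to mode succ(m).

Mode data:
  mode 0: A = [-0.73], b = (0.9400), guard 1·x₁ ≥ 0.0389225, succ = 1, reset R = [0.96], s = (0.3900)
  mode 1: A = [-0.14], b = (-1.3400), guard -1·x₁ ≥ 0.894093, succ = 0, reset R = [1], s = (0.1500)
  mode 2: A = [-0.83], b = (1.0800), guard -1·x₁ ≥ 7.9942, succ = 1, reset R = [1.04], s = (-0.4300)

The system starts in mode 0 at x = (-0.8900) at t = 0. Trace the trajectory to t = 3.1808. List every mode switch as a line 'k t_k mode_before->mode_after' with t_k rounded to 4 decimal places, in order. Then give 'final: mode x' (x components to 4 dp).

Mode 0: guard c·x = 0.0389 hit at Δt = 0.7618 (t = 0.7618), x⁻ = (0.0389) → reset → x⁺ = (0.4274), jump to mode 1
Mode 1: guard c·x = 0.8941 hit at Δt = 1.0125 (t = 1.7743), x⁻ = (-0.8941) → reset → x⁺ = (-0.7441), jump to mode 0
Mode 0: guard c·x = 0.0389 hit at Δt = 0.6668 (t = 2.4411), x⁻ = (0.0389) → reset → x⁺ = (0.4274), jump to mode 1
Mode 1: flow for 0.7397 to horizon, guard not reached → x = (-0.5563)

1 0.7618 0->1
2 1.7743 1->0
3 2.4411 0->1
final: 1 -0.5563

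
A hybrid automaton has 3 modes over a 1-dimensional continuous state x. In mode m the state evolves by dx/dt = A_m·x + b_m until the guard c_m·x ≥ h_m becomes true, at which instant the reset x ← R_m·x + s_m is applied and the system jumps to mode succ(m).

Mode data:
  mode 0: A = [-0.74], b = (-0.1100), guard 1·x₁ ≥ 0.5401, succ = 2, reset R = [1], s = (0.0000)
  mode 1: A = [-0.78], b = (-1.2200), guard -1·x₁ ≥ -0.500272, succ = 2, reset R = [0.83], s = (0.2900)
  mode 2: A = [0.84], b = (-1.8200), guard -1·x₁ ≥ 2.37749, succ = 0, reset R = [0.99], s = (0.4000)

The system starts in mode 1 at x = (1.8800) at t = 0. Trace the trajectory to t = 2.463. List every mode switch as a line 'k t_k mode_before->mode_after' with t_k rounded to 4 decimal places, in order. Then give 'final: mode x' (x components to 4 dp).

1 0.6562 1->2
2 2.0067 2->0
final: 0 -1.4364

Mode 1: guard c·x = -0.5003 hit at Δt = 0.6562 (t = 0.6562), x⁻ = (0.5003) → reset → x⁺ = (0.7052), jump to mode 2
Mode 2: guard c·x = 2.3775 hit at Δt = 1.3505 (t = 2.0067), x⁻ = (-2.3775) → reset → x⁺ = (-1.9537), jump to mode 0
Mode 0: flow for 0.4563 to horizon, guard not reached → x = (-1.4364)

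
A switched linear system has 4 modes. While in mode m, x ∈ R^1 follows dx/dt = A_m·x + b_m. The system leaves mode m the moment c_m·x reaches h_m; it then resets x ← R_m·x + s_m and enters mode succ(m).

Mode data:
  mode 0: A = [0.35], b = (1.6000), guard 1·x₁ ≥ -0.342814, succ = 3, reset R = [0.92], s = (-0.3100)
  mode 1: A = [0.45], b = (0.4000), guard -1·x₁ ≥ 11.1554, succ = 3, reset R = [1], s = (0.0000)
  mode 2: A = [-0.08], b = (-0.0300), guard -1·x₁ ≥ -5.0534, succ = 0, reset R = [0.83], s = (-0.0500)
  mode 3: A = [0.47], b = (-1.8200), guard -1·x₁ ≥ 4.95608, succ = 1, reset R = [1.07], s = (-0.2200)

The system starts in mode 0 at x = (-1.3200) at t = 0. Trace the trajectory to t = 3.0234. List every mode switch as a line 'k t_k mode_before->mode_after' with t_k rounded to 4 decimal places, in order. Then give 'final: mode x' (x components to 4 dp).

1 0.7508 0->3
2 2.1857 3->1
final: 1 -7.6447

Mode 0: guard c·x = -0.3428 hit at Δt = 0.7508 (t = 0.7508), x⁻ = (-0.3428) → reset → x⁺ = (-0.6254), jump to mode 3
Mode 3: guard c·x = 4.9561 hit at Δt = 1.4349 (t = 2.1857), x⁻ = (-4.9561) → reset → x⁺ = (-5.5230), jump to mode 1
Mode 1: flow for 0.8377 to horizon, guard not reached → x = (-7.6447)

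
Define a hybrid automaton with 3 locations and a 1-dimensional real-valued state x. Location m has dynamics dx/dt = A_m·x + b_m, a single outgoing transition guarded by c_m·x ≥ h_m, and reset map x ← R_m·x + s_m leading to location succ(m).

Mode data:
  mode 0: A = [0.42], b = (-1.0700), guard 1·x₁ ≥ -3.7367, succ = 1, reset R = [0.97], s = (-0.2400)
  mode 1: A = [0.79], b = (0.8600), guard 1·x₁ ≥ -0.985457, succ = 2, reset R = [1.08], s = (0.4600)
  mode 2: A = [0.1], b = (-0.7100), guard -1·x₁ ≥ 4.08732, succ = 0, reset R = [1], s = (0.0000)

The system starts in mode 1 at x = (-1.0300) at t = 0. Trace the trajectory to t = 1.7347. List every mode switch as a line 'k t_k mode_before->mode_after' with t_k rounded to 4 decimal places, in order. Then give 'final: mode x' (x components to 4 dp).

1 0.7156 1->2
final: 2 -1.4308

Mode 1: guard c·x = -0.9855 hit at Δt = 0.7156 (t = 0.7156), x⁻ = (-0.9855) → reset → x⁺ = (-0.6043), jump to mode 2
Mode 2: flow for 1.0191 to horizon, guard not reached → x = (-1.4308)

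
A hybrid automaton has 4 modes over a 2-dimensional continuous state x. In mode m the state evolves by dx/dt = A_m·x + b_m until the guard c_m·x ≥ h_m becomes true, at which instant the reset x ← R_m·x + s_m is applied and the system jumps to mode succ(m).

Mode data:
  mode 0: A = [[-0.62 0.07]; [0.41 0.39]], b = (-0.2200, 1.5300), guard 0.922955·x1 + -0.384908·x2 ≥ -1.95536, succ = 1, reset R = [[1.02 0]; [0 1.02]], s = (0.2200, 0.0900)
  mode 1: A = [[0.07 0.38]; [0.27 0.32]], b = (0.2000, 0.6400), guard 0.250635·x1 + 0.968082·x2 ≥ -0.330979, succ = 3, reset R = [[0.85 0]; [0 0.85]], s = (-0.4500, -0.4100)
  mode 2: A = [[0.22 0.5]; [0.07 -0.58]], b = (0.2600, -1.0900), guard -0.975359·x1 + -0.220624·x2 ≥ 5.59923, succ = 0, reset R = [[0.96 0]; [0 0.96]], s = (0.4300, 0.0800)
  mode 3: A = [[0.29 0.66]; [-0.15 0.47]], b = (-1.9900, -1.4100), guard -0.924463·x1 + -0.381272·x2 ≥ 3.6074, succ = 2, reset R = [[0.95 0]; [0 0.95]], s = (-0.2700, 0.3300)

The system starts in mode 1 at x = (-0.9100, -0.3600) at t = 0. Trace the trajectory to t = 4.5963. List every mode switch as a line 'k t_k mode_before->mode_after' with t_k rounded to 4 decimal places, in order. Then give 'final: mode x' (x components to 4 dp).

Mode 1: guard c·x = -0.3310 hit at Δt = 0.7664 (t = 0.7664), x⁻ = (-0.8758, -0.1152) → reset → x⁺ = (-1.1944, -0.5079), jump to mode 3
Mode 3: guard c·x = 3.6074 hit at Δt = 0.6379 (t = 1.4043), x⁻ = (-3.2845, -1.4977) → reset → x⁺ = (-3.3903, -1.0928), jump to mode 2
Mode 2: guard c·x = 5.5992 hit at Δt = 1.3645 (t = 2.7688), x⁻ = (-5.3306, -1.8131) → reset → x⁺ = (-4.6873, -1.6606), jump to mode 0
Mode 0: guard c·x = -1.9554 hit at Δt = 0.7991 (t = 3.5679), x⁻ = (-3.0847, -2.3166) → reset → x⁺ = (-2.9264, -2.2730), jump to mode 1
Mode 1: flow for 1.0284 to horizon, guard not reached → x = (-4.0748, -3.5047)

1 0.7664 1->3
2 1.4043 3->2
3 2.7688 2->0
4 3.5679 0->1
final: 1 -4.0748 -3.5047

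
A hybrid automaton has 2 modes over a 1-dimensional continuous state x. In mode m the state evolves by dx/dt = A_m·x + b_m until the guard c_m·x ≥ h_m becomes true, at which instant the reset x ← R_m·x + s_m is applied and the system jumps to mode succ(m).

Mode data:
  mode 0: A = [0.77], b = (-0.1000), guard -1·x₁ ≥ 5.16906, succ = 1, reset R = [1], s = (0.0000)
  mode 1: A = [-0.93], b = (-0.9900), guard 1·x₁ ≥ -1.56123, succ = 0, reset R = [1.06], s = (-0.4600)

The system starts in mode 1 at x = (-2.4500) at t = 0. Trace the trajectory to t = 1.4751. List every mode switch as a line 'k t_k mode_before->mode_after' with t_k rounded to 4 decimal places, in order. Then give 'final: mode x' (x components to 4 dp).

Mode 1: guard c·x = -1.5612 hit at Δt = 1.1030 (t = 1.1030), x⁻ = (-1.5612) → reset → x⁺ = (-2.1149), jump to mode 0
Mode 0: flow for 0.3721 to horizon, guard not reached → x = (-2.8597)

1 1.1030 1->0
final: 0 -2.8597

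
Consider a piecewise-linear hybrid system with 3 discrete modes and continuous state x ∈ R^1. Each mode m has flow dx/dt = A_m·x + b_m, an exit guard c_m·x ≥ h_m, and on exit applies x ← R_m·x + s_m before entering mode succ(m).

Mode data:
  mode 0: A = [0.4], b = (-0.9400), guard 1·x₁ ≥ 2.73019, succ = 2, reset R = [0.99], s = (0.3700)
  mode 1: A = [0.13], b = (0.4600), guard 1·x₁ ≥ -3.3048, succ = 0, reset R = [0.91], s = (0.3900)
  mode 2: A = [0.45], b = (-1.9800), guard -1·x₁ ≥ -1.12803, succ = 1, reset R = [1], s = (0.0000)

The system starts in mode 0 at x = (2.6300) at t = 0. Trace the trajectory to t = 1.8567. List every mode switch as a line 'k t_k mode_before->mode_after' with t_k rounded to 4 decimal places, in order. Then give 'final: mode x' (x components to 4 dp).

1 0.7647 0->2
final: 2 2.2307

Mode 0: guard c·x = 2.7302 hit at Δt = 0.7647 (t = 0.7647), x⁻ = (2.7302) → reset → x⁺ = (3.0729), jump to mode 2
Mode 2: flow for 1.0920 to horizon, guard not reached → x = (2.2307)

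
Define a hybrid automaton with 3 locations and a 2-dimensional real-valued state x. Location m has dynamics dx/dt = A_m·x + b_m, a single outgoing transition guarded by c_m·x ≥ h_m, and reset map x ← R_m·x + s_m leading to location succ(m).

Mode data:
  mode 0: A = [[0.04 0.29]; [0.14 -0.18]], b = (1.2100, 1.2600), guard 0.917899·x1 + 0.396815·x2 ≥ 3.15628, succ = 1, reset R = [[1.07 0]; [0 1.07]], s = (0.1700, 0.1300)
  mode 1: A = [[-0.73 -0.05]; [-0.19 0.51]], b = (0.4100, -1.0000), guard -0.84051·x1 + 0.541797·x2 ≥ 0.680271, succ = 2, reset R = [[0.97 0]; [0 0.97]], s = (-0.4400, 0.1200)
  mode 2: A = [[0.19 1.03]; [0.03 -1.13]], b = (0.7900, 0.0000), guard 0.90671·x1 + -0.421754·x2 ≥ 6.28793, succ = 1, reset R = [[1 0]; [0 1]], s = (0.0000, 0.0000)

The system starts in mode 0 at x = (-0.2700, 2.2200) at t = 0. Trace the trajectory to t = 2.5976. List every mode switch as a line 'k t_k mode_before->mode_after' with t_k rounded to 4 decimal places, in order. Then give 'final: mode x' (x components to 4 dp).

Mode 0: guard c·x = 3.1563 hit at Δt = 1.1379 (t = 1.1379), x⁻ = (2.0408, 3.2332) → reset → x⁺ = (2.3537, 3.5896), jump to mode 1
Mode 1: guard c·x = 0.6803 hit at Δt = 0.5419 (t = 1.6798), x⁻ = (1.6848, 3.8693) → reset → x⁺ = (1.1943, 3.8732), jump to mode 2
Mode 2: flow for 0.9178 to horizon, guard not reached → x = (4.7670, 1.4315)

1 1.1379 0->1
2 1.6798 1->2
final: 2 4.7670 1.4315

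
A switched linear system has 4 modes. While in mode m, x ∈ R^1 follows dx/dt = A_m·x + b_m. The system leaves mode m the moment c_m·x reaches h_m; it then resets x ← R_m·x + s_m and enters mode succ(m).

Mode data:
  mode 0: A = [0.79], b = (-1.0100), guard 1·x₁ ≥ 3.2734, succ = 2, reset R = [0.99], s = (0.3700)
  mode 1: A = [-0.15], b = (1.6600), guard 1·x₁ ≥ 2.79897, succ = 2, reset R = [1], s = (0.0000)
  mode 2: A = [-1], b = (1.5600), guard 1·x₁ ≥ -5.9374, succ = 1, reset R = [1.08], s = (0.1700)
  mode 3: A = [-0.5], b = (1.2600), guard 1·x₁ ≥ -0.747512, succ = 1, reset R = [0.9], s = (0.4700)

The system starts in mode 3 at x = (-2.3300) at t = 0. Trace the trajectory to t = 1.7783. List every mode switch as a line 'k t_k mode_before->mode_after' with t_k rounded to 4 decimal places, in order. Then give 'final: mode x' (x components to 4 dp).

1 0.7899 3->1
final: 1 1.3501

Mode 3: guard c·x = -0.7475 hit at Δt = 0.7899 (t = 0.7899), x⁻ = (-0.7475) → reset → x⁺ = (-0.2028), jump to mode 1
Mode 1: flow for 0.9884 to horizon, guard not reached → x = (1.3501)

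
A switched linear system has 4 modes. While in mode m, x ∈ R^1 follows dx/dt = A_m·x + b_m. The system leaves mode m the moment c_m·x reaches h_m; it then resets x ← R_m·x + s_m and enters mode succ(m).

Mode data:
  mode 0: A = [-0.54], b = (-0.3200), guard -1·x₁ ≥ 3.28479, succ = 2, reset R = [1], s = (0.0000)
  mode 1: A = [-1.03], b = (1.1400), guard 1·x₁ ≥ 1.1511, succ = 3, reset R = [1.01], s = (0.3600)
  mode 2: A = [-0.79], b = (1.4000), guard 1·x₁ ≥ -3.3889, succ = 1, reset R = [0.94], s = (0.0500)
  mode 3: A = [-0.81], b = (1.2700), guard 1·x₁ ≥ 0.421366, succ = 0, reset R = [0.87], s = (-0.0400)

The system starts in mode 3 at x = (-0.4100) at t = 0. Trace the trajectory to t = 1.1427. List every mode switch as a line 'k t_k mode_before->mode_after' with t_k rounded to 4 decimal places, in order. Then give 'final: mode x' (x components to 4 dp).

Mode 3: guard c·x = 0.4214 hit at Δt = 0.6732 (t = 0.6732), x⁻ = (0.4214) → reset → x⁺ = (0.3266), jump to mode 0
Mode 0: flow for 0.4695 to horizon, guard not reached → x = (0.1207)

1 0.6732 3->0
final: 0 0.1207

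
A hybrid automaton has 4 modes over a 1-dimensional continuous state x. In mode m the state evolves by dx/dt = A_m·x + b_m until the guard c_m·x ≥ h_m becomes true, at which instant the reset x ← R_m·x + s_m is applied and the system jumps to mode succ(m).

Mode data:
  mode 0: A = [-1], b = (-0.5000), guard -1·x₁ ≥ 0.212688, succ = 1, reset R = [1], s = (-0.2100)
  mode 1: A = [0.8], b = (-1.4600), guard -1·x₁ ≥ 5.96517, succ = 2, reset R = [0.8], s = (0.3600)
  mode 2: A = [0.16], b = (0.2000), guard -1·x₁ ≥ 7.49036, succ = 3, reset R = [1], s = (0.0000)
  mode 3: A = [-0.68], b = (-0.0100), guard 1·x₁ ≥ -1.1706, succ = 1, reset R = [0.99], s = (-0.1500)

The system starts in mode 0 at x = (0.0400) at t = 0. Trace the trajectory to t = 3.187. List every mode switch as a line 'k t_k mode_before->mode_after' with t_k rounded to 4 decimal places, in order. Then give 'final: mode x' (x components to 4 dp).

1 0.6310 0->1
2 2.1847 1->2
final: 2 -4.9622

Mode 0: guard c·x = 0.2127 hit at Δt = 0.6310 (t = 0.6310), x⁻ = (-0.2127) → reset → x⁺ = (-0.4227), jump to mode 1
Mode 1: guard c·x = 5.9652 hit at Δt = 1.5537 (t = 2.1847), x⁻ = (-5.9652) → reset → x⁺ = (-4.4121), jump to mode 2
Mode 2: flow for 1.0023 to horizon, guard not reached → x = (-4.9622)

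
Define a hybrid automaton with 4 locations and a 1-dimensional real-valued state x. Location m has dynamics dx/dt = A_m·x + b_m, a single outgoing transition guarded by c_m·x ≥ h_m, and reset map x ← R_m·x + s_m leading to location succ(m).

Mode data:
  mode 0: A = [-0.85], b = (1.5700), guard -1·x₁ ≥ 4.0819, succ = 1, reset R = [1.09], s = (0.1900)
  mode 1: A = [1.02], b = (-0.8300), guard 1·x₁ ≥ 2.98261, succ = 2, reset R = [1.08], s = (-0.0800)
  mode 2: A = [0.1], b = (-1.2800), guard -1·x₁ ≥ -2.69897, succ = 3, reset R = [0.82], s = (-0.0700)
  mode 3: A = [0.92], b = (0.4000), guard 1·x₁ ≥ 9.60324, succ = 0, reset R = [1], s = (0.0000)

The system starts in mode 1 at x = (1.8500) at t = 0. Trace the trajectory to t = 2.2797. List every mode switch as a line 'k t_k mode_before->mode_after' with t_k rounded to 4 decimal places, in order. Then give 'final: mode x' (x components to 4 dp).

Mode 1: guard c·x = 2.9826 hit at Δt = 0.7241 (t = 0.7241), x⁻ = (2.9826) → reset → x⁺ = (3.1412), jump to mode 2
Mode 2: guard c·x = -2.6990 hit at Δt = 0.4477 (t = 1.1718), x⁻ = (2.6990) → reset → x⁺ = (2.1432), jump to mode 3
Mode 3: flow for 1.1079 to horizon, guard not reached → x = (6.7091)

1 0.7241 1->2
2 1.1718 2->3
final: 3 6.7091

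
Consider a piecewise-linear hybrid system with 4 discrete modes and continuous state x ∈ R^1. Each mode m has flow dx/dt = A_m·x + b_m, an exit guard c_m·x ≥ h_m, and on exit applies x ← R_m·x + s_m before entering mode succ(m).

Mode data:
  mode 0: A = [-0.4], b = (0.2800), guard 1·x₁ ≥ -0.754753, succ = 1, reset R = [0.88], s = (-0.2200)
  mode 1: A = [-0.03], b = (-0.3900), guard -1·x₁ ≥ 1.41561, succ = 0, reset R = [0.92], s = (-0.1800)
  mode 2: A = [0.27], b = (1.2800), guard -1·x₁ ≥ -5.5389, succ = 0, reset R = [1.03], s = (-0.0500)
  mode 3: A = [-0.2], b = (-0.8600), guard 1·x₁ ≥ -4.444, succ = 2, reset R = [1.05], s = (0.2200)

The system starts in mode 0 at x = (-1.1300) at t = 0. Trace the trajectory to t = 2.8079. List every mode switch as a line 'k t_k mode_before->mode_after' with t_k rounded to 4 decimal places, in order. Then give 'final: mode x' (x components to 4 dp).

Mode 0: guard c·x = -0.7548 hit at Δt = 0.5737 (t = 0.5737), x⁻ = (-0.7548) → reset → x⁺ = (-0.8842), jump to mode 1
Mode 1: guard c·x = 1.4156 hit at Δt = 1.4951 (t = 2.0688), x⁻ = (-1.4156) → reset → x⁺ = (-1.4824), jump to mode 0
Mode 0: flow for 0.7391 to horizon, guard not reached → x = (-0.9238)

1 0.5737 0->1
2 2.0688 1->0
final: 0 -0.9238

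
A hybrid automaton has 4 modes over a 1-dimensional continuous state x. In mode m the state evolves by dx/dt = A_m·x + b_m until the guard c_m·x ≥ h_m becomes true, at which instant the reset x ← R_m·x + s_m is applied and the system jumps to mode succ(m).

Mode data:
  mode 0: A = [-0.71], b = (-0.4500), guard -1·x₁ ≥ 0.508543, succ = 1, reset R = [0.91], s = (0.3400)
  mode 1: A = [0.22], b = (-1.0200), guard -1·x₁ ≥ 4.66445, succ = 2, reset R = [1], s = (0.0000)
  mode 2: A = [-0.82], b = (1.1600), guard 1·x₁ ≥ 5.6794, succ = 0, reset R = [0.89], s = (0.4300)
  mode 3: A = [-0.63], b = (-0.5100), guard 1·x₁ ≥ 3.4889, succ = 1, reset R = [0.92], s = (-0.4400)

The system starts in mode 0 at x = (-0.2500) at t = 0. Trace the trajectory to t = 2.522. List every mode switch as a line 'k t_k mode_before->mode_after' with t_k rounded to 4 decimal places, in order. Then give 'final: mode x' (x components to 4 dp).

1 1.5771 0->1
final: 1 -1.2224

Mode 0: guard c·x = 0.5085 hit at Δt = 1.5771 (t = 1.5771), x⁻ = (-0.5085) → reset → x⁺ = (-0.1228), jump to mode 1
Mode 1: flow for 0.9449 to horizon, guard not reached → x = (-1.2224)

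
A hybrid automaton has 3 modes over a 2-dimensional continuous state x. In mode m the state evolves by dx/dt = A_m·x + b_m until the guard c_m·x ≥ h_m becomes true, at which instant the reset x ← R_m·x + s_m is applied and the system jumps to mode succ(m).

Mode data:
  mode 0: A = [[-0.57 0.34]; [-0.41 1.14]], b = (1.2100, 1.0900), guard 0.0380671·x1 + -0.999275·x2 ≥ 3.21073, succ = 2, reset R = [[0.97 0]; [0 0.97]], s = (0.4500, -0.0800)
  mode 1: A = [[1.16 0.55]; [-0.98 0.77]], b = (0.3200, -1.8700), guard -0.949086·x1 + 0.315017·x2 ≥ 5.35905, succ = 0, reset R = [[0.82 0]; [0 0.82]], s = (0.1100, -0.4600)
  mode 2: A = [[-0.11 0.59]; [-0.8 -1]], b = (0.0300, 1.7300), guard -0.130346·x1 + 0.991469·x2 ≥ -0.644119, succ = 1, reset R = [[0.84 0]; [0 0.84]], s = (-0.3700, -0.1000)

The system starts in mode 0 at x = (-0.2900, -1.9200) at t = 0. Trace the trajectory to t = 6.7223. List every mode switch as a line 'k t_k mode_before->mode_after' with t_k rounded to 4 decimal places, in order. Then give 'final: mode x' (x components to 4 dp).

1 0.7675 0->2
2 1.4767 2->1
3 3.0664 1->0
4 5.5960 0->2
5 6.2073 2->1
final: 1 -2.0206 -1.3890

Mode 0: guard c·x = 3.2107 hit at Δt = 0.7675 (t = 0.7675), x⁻ = (0.0342, -3.2118) → reset → x⁺ = (0.4832, -3.1954), jump to mode 2
Mode 2: guard c·x = -0.6441 hit at Δt = 0.7092 (t = 1.4767), x⁻ = (-0.2612, -0.6840) → reset → x⁺ = (-0.5894, -0.6746), jump to mode 1
Mode 1: guard c·x = 5.3590 hit at Δt = 1.5897 (t = 3.0664), x⁻ = (-6.3480, -2.1134) → reset → x⁺ = (-5.0954, -2.1930), jump to mode 0
Mode 0: guard c·x = 3.2107 hit at Δt = 2.5296 (t = 5.5960), x⁻ = (-0.6078, -3.2362) → reset → x⁺ = (-0.1395, -3.2191), jump to mode 2
Mode 2: guard c·x = -0.6441 hit at Δt = 0.6114 (t = 6.2073), x⁻ = (-0.7652, -0.7503) → reset → x⁺ = (-1.0128, -0.7302), jump to mode 1
Mode 1: flow for 0.5150 to horizon, guard not reached → x = (-2.0206, -1.3890)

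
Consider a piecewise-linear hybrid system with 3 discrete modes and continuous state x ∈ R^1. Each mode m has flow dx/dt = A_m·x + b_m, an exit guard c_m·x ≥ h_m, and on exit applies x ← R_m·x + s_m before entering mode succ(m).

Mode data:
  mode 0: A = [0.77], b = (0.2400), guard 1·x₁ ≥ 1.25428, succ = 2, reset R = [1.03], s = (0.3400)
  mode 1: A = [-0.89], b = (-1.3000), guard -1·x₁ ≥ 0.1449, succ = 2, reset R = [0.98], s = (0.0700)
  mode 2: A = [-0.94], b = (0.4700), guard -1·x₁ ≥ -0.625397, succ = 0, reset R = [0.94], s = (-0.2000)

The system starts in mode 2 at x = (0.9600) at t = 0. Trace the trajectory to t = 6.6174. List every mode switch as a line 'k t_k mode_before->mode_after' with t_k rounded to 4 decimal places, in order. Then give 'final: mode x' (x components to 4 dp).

Mode 2: guard c·x = -0.6254 hit at Δt = 1.3827 (t = 1.3827), x⁻ = (0.6254) → reset → x⁺ = (0.3879), jump to mode 0
Mode 0: guard c·x = 1.2543 hit at Δt = 1.0465 (t = 2.4292), x⁻ = (1.2543) → reset → x⁺ = (1.6319), jump to mode 2
Mode 2: guard c·x = -0.6254 hit at Δt = 2.3406 (t = 4.7698), x⁻ = (0.6254) → reset → x⁺ = (0.3879), jump to mode 0
Mode 0: guard c·x = 1.2543 hit at Δt = 1.0465 (t = 5.8163), x⁻ = (1.2543) → reset → x⁺ = (1.6319), jump to mode 2
Mode 2: flow for 0.8011 to horizon, guard not reached → x = (1.0331)

1 1.3827 2->0
2 2.4292 0->2
3 4.7698 2->0
4 5.8163 0->2
final: 2 1.0331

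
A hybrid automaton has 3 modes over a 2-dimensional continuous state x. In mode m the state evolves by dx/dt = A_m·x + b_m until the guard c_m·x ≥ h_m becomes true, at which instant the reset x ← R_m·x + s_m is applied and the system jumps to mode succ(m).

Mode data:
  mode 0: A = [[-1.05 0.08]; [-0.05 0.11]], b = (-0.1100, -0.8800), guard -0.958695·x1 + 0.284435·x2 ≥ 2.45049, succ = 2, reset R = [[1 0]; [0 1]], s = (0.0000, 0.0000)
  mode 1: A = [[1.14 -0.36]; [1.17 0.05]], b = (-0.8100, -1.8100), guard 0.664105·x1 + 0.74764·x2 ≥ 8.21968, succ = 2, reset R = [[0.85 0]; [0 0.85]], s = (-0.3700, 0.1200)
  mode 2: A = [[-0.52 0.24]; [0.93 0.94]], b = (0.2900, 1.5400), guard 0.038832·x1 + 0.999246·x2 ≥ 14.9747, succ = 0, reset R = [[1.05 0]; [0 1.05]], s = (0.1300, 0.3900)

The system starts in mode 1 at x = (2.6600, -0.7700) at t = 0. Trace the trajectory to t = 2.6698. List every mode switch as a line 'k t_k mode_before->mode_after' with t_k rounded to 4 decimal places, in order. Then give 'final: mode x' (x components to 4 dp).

1 1.1997 1->2
2 1.9511 2->0
final: 0 3.5276 16.3602

Mode 1: guard c·x = 8.2197 hit at Δt = 1.1997 (t = 1.1997), x⁻ = (7.9322, 3.9483) → reset → x⁺ = (6.3723, 3.4760), jump to mode 2
Mode 2: guard c·x = 14.9747 hit at Δt = 0.7514 (t = 1.9511), x⁻ = (5.8140, 14.7601) → reset → x⁺ = (6.2347, 15.8881), jump to mode 0
Mode 0: flow for 0.7187 to horizon, guard not reached → x = (3.5276, 16.3602)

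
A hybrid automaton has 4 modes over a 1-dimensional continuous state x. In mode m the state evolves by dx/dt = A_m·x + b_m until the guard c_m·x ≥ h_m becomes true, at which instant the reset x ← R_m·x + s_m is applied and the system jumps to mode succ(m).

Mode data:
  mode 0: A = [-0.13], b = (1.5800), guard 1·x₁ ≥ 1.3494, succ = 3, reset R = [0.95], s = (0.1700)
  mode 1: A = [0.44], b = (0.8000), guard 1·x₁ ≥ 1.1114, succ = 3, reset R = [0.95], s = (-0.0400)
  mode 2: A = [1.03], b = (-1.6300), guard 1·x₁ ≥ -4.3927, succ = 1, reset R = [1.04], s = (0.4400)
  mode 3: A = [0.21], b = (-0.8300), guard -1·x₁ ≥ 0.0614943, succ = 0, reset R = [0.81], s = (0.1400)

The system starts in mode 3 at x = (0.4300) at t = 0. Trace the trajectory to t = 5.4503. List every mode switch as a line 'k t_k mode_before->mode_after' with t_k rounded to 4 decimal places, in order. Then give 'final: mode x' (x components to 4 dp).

Mode 3: guard c·x = 0.0615 hit at Δt = 0.6220 (t = 0.6220), x⁻ = (-0.0615) → reset → x⁺ = (0.0902), jump to mode 0
Mode 0: guard c·x = 1.3494 hit at Δt = 0.8480 (t = 1.4700), x⁻ = (1.3494) → reset → x⁺ = (1.4519), jump to mode 3
Mode 3: guard c·x = 0.0615 hit at Δt = 2.2537 (t = 3.7237), x⁻ = (-0.0615) → reset → x⁺ = (0.0902), jump to mode 0
Mode 0: guard c·x = 1.3494 hit at Δt = 0.8480 (t = 4.5717), x⁻ = (1.3494) → reset → x⁺ = (1.4519), jump to mode 3
Mode 3: flow for 0.8786 to horizon, guard not reached → x = (0.9453)

1 0.6220 3->0
2 1.4700 0->3
3 3.7237 3->0
4 4.5717 0->3
final: 3 0.9453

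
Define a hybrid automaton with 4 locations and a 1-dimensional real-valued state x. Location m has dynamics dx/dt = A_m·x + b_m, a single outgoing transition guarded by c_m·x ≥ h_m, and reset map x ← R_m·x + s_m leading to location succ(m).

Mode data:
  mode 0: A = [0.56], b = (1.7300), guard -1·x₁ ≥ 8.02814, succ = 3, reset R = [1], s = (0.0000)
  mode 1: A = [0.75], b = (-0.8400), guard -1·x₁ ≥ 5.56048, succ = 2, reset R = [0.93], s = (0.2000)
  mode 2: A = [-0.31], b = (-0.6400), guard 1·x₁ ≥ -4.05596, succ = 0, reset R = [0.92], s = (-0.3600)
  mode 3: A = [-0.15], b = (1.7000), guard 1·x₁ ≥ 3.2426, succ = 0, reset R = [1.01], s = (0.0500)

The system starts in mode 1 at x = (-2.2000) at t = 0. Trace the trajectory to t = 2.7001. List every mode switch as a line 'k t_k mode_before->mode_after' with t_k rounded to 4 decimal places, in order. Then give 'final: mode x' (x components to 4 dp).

Mode 1: guard c·x = 5.5605 hit at Δt = 0.9323 (t = 0.9323), x⁻ = (-5.5605) → reset → x⁺ = (-4.9712), jump to mode 2
Mode 2: guard c·x = -4.0560 hit at Δt = 1.2199 (t = 2.1522), x⁻ = (-4.0560) → reset → x⁺ = (-4.0915), jump to mode 0
Mode 0: flow for 0.5479 to horizon, guard not reached → x = (-4.4514)

1 0.9323 1->2
2 2.1522 2->0
final: 0 -4.4514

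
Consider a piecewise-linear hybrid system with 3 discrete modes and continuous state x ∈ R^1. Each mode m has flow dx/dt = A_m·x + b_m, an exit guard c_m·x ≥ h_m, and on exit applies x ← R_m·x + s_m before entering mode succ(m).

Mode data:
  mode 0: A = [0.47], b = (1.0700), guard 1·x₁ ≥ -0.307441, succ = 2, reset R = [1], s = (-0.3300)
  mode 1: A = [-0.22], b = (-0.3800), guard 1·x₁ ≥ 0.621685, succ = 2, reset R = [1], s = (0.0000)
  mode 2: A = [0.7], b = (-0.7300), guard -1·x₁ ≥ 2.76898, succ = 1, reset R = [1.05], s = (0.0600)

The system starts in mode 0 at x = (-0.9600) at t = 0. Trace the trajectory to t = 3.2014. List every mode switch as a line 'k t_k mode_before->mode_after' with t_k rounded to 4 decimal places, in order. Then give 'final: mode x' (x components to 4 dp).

1 0.8565 0->2
2 2.0267 2->1
final: 1 -2.5923

Mode 0: guard c·x = -0.3074 hit at Δt = 0.8565 (t = 0.8565), x⁻ = (-0.3074) → reset → x⁺ = (-0.6374), jump to mode 2
Mode 2: guard c·x = 2.7690 hit at Δt = 1.1702 (t = 2.0267), x⁻ = (-2.7690) → reset → x⁺ = (-2.8474), jump to mode 1
Mode 1: flow for 1.1747 to horizon, guard not reached → x = (-2.5923)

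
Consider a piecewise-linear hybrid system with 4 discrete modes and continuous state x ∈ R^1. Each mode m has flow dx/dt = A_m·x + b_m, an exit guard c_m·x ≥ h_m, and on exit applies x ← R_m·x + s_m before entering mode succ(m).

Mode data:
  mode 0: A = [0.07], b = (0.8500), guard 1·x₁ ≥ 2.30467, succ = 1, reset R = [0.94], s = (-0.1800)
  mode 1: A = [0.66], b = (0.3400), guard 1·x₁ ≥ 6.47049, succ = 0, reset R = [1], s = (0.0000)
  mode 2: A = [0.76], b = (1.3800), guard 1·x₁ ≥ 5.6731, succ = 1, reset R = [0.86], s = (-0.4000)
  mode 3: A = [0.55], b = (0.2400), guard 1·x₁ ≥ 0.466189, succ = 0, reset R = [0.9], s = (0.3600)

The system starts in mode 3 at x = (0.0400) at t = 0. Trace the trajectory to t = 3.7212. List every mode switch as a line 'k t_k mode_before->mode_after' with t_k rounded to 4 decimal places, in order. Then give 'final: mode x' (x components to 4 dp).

Mode 3: guard c·x = 0.4662 hit at Δt = 1.1619 (t = 1.1619), x⁻ = (0.4662) → reset → x⁺ = (0.7796), jump to mode 0
Mode 0: guard c·x = 2.3047 hit at Δt = 1.5937 (t = 2.7556), x⁻ = (2.3047) → reset → x⁺ = (1.9864), jump to mode 1
Mode 1: flow for 0.9656 to horizon, guard not reached → x = (4.2162)

1 1.1619 3->0
2 2.7556 0->1
final: 1 4.2162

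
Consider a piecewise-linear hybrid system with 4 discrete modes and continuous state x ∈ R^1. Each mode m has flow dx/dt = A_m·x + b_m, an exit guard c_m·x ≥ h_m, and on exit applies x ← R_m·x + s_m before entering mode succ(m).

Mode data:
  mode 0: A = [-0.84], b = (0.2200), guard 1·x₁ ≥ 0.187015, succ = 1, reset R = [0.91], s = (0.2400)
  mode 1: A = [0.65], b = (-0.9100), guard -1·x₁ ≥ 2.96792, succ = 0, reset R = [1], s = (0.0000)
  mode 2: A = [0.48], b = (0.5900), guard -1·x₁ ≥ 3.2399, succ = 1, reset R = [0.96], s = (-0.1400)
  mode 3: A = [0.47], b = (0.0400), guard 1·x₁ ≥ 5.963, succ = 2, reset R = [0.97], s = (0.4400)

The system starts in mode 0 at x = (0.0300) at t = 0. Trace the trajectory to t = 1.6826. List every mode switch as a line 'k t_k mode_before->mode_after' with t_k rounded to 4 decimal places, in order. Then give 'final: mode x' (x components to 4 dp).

Mode 0: guard c·x = 0.1870 hit at Δt = 1.3456 (t = 1.3456), x⁻ = (0.1870) → reset → x⁺ = (0.4102), jump to mode 1
Mode 1: flow for 0.3370 to horizon, guard not reached → x = (0.1678)

1 1.3456 0->1
final: 1 0.1678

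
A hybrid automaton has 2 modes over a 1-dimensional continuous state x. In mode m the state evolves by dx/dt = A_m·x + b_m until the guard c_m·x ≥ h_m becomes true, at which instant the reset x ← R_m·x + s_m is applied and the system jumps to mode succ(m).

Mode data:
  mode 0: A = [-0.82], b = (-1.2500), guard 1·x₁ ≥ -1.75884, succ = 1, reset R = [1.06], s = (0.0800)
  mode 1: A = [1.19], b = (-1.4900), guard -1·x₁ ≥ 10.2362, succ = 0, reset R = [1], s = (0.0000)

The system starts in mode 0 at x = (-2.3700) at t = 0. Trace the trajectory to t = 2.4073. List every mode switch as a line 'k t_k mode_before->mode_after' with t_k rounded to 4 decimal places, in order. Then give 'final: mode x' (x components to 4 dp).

Mode 0: guard c·x = -1.7588 hit at Δt = 1.5644 (t = 1.5644), x⁻ = (-1.7588) → reset → x⁺ = (-1.7844), jump to mode 1
Mode 1: flow for 0.8429 to horizon, guard not reached → x = (-7.0270)

1 1.5644 0->1
final: 1 -7.0270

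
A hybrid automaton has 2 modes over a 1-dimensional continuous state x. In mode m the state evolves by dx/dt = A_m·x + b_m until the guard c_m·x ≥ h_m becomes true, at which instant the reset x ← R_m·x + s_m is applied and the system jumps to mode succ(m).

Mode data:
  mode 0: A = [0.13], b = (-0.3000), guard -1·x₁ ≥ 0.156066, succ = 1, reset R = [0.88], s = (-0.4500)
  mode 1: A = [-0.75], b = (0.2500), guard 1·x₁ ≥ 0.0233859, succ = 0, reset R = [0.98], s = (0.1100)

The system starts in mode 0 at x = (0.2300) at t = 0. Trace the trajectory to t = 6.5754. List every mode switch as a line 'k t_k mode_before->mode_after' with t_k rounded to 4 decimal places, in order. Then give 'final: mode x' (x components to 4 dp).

Mode 0: guard c·x = 0.1561 hit at Δt = 1.3110 (t = 1.3110), x⁻ = (-0.1561) → reset → x⁺ = (-0.5873), jump to mode 1
Mode 1: guard c·x = 0.0234 hit at Δt = 1.4516 (t = 2.7626), x⁻ = (0.0234) → reset → x⁺ = (0.1329), jump to mode 0
Mode 0: guard c·x = 0.1561 hit at Δt = 0.9597 (t = 3.7223), x⁻ = (-0.1561) → reset → x⁺ = (-0.5873), jump to mode 1
Mode 1: guard c·x = 0.0234 hit at Δt = 1.4516 (t = 5.1739), x⁻ = (0.0234) → reset → x⁺ = (0.1329), jump to mode 0
Mode 0: guard c·x = 0.1561 hit at Δt = 0.9597 (t = 6.1336), x⁻ = (-0.1561) → reset → x⁺ = (-0.5873), jump to mode 1
Mode 1: flow for 0.4418 to horizon, guard not reached → x = (-0.3277)

1 1.3110 0->1
2 2.7626 1->0
3 3.7223 0->1
4 5.1739 1->0
5 6.1336 0->1
final: 1 -0.3277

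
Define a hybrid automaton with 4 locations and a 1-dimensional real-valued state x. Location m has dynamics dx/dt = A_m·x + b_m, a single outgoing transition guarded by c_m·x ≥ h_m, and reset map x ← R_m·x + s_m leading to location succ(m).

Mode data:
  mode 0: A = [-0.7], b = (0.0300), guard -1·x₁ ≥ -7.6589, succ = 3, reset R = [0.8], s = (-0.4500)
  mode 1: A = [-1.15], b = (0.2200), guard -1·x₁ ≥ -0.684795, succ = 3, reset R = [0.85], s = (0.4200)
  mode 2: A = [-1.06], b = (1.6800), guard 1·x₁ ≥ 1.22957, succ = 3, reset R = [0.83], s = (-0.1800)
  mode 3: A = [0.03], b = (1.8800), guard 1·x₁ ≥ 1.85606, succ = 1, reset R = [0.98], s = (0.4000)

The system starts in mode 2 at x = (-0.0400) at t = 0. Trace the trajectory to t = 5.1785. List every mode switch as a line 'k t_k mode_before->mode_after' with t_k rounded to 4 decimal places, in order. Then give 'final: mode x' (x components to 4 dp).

1 1.4341 2->3
2 1.9629 3->1
3 3.1917 1->3
4 3.6358 3->1
5 4.8646 1->3
final: 3 1.6044

Mode 2: guard c·x = 1.2296 hit at Δt = 1.4341 (t = 1.4341), x⁻ = (1.2296) → reset → x⁺ = (0.8405), jump to mode 3
Mode 3: guard c·x = 1.8561 hit at Δt = 0.5288 (t = 1.9629), x⁻ = (1.8561) → reset → x⁺ = (2.2189), jump to mode 1
Mode 1: guard c·x = -0.6848 hit at Δt = 1.2288 (t = 3.1917), x⁻ = (0.6848) → reset → x⁺ = (1.0021), jump to mode 3
Mode 3: guard c·x = 1.8561 hit at Δt = 0.4441 (t = 3.6358), x⁻ = (1.8561) → reset → x⁺ = (2.2189), jump to mode 1
Mode 1: guard c·x = -0.6848 hit at Δt = 1.2288 (t = 4.8646), x⁻ = (0.6848) → reset → x⁺ = (1.0021), jump to mode 3
Mode 3: flow for 0.3139 to horizon, guard not reached → x = (1.6044)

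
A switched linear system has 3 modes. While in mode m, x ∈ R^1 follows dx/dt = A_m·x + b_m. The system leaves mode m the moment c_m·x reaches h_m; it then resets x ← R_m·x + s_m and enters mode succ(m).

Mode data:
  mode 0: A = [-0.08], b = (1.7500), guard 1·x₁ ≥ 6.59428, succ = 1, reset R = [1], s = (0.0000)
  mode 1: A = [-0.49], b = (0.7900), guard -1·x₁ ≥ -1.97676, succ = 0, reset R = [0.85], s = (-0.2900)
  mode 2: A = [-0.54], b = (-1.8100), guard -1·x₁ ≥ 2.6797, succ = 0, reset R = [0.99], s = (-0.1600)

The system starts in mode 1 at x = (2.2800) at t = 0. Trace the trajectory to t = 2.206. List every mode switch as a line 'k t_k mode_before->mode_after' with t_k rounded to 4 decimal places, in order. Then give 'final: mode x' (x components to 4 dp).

Mode 1: guard c·x = -1.9768 hit at Δt = 1.2354 (t = 1.2354), x⁻ = (1.9768) → reset → x⁺ = (1.3902), jump to mode 0
Mode 0: flow for 0.9706 to horizon, guard not reached → x = (2.9206)

1 1.2354 1->0
final: 0 2.9206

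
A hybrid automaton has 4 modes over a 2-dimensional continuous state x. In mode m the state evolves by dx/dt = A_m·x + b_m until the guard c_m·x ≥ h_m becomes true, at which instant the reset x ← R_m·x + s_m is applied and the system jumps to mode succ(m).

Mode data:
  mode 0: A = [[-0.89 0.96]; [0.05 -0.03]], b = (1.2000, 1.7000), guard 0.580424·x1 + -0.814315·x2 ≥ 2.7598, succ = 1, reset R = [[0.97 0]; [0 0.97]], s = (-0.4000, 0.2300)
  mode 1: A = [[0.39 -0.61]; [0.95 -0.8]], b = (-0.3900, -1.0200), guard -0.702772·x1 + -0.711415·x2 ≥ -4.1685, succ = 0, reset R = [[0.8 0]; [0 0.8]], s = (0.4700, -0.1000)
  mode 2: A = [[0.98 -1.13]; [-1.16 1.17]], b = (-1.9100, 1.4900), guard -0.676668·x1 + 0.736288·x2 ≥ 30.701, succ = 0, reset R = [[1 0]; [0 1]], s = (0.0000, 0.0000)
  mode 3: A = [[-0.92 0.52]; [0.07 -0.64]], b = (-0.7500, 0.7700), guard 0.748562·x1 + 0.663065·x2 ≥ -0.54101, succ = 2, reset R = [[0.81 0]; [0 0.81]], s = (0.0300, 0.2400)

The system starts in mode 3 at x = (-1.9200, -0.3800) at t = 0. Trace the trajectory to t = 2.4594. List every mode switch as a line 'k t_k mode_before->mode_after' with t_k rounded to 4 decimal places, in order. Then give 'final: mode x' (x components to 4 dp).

Mode 3: guard c·x = -0.5410 hit at Δt = 1.2876 (t = 1.2876), x⁻ = (-1.0963, 0.4218) → reset → x⁺ = (-0.8580, 0.5816), jump to mode 2
Mode 2: flow for 1.1718 to horizon, guard not reached → x = (-18.7797, 19.6514)

1 1.2876 3->2
final: 2 -18.7797 19.6514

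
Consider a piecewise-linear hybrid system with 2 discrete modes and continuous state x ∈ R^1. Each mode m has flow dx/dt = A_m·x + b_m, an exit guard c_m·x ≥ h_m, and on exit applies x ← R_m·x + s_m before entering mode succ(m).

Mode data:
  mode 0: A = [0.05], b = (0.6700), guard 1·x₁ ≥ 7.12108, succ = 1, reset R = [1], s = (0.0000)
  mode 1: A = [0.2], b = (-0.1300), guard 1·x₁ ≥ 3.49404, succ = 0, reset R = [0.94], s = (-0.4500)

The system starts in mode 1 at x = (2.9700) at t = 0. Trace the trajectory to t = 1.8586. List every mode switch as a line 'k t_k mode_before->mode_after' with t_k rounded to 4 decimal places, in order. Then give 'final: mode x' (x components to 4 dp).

1 1.0183 1->0
final: 0 3.5310

Mode 1: guard c·x = 3.4940 hit at Δt = 1.0183 (t = 1.0183), x⁻ = (3.4940) → reset → x⁺ = (2.8344), jump to mode 0
Mode 0: flow for 0.8403 to horizon, guard not reached → x = (3.5310)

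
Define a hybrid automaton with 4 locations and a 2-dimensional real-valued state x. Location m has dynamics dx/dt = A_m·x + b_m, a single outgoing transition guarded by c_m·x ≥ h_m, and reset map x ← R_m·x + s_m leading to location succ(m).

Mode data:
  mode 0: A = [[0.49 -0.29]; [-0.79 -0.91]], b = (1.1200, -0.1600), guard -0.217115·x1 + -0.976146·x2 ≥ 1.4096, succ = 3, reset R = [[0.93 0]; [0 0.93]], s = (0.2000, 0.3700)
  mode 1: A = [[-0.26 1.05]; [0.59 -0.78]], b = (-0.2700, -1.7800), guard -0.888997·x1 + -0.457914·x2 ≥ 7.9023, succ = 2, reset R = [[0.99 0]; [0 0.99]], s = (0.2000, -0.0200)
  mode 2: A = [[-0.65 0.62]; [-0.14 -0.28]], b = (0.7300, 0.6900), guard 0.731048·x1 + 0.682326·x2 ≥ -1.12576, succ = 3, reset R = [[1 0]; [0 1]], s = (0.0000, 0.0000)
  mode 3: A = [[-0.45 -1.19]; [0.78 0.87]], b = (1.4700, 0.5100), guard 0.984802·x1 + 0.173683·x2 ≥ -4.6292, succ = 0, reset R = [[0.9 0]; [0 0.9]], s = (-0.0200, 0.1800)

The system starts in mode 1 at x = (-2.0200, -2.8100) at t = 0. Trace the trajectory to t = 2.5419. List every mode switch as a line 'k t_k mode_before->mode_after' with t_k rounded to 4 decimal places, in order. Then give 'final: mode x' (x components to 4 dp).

Mode 1: guard c·x = 7.9023 hit at Δt = 1.4491 (t = 1.4491), x⁻ = (-6.4330, -4.7681) → reset → x⁺ = (-6.1687, -4.7404), jump to mode 2
Mode 2: flow for 1.0928 to horizon, guard not reached → x = (-4.0203, -2.1749)

1 1.4491 1->2
final: 2 -4.0203 -2.1749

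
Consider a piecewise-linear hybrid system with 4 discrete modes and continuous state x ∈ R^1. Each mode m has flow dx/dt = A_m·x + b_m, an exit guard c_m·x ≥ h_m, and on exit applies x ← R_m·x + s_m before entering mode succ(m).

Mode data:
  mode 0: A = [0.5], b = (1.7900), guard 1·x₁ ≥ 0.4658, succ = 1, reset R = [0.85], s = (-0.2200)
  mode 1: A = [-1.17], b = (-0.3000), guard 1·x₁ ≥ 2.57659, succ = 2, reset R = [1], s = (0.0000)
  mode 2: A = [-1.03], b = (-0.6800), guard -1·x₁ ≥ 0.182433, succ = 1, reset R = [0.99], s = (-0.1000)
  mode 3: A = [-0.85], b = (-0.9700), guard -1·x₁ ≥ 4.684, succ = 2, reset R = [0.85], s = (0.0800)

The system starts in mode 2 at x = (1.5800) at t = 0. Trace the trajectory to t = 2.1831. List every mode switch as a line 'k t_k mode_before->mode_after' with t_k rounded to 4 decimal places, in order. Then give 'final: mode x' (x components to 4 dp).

Mode 2: guard c·x = 0.1824 hit at Δt = 1.5002 (t = 1.5002), x⁻ = (-0.1824) → reset → x⁺ = (-0.2806), jump to mode 1
Mode 1: flow for 0.6829 to horizon, guard not reached → x = (-0.2673)

1 1.5002 2->1
final: 1 -0.2673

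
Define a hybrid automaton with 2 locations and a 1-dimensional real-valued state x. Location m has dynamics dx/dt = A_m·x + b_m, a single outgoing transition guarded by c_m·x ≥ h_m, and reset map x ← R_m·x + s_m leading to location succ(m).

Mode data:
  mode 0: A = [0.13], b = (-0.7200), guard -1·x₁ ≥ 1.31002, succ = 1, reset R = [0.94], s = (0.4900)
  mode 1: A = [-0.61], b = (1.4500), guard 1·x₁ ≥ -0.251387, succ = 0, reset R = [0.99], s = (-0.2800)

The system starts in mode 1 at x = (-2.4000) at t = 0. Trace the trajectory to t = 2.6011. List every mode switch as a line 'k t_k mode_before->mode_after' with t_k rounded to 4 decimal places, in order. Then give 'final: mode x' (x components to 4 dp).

Mode 1: guard c·x = -0.2514 hit at Δt = 0.9794 (t = 0.9794), x⁻ = (-0.2514) → reset → x⁺ = (-0.5289), jump to mode 0
Mode 0: guard c·x = 1.3100 hit at Δt = 0.9316 (t = 1.9110), x⁻ = (-1.3100) → reset → x⁺ = (-0.7414), jump to mode 1
Mode 1: guard c·x = -0.2514 hit at Δt = 0.2803 (t = 2.1912), x⁻ = (-0.2514) → reset → x⁺ = (-0.5289), jump to mode 0
Mode 0: flow for 0.4099 to horizon, guard not reached → x = (-0.8609)

1 0.9794 1->0
2 1.9110 0->1
3 2.1912 1->0
final: 0 -0.8609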